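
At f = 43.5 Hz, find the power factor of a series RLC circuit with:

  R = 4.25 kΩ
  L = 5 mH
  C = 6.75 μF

Step 1 — Angular frequency: ω = 2π·f = 2π·43.5 = 273.3 rad/s.
Step 2 — Component impedances:
  R: Z = R = 4250 Ω
  L: Z = jωL = j·273.3·0.005 = 0 + j1.367 Ω
  C: Z = 1/(jωC) = -j/(ω·C) = 0 - j542 Ω
Step 3 — Series combination: Z_total = R + L + C = 4250 - j540.7 Ω = 4284∠-7.2° Ω.
Step 4 — Power factor: PF = cos(φ) = Re(Z)/|Z| = 4250/4284.3 = 0.992.
Step 5 — Type: Im(Z) = -540.7 ⇒ leading (phase φ = -7.2°).

PF = 0.992 (leading, φ = -7.2°)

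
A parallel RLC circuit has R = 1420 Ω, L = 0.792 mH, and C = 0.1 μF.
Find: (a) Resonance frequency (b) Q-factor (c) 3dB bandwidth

Step 1 — Resonance: ω₀ = 1/√(LC) = 1/√(0.000792·1e-07) = 1.124e+05 rad/s.
Step 2 — f₀ = ω₀/(2π) = 1.788e+04 Hz.
Step 3 — Parallel Q: Q = R/(ω₀L) = 1420/(1.124e+05·0.000792) = 15.96.
Step 4 — Bandwidth: Δω = ω₀/Q = 7042 rad/s; BW = Δω/(2π) = 1121 Hz.

(a) f₀ = 1.788e+04 Hz  (b) Q = 15.96  (c) BW = 1121 Hz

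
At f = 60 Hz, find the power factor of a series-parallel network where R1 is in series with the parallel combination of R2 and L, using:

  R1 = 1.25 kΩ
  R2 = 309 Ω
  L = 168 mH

Step 1 — Angular frequency: ω = 2π·f = 2π·60 = 377 rad/s.
Step 2 — Component impedances:
  R1: Z = R = 1250 Ω
  R2: Z = R = 309 Ω
  L: Z = jωL = j·377·0.168 = 0 + j63.33 Ω
Step 3 — Parallel branch: R2 || L = 1/(1/R2 + 1/L) = 12.46 + j60.78 Ω.
Step 4 — Series with R1: Z_total = R1 + (R2 || L) = 1262 + j60.78 Ω = 1264∠2.8° Ω.
Step 5 — Power factor: PF = cos(φ) = Re(Z)/|Z| = 1262.46/1263.92 = 0.9988.
Step 6 — Type: Im(Z) = 60.78 ⇒ lagging (phase φ = 2.8°).

PF = 0.9988 (lagging, φ = 2.8°)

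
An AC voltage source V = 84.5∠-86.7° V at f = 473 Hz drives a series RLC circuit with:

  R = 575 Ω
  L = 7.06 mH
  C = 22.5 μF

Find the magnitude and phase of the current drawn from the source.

Step 1 — Angular frequency: ω = 2π·f = 2π·473 = 2972 rad/s.
Step 2 — Component impedances:
  R: Z = R = 575 Ω
  L: Z = jωL = j·2972·0.00706 = 0 + j20.98 Ω
  C: Z = 1/(jωC) = -j/(ω·C) = 0 - j14.95 Ω
Step 3 — Series combination: Z_total = R + L + C = 575 + j6.027 Ω = 575∠0.6° Ω.
Step 4 — Source phasor: V = 84.5∠-86.7° V = 4.864 - j84.36 V.
Step 5 — Ohm's law: I = V / Z_total = (4.864 - j84.36) / (575 + j6.027) = 0.006921 - j0.1468 A.
Step 6 — Convert to polar: |I| = 0.1469 A, ∠I = -87.3°.

I = 0.1469∠-87.3° A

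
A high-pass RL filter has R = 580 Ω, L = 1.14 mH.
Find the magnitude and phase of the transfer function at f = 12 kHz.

Step 1 — Angular frequency: ω = 2π·1.2e+04 = 7.54e+04 rad/s.
Step 2 — Transfer function: H(jω) = jωL/(R + jωL).
Step 3 — Numerator jωL = j·85.95; denominator R + jωL = 580 + j85.95.
Step 4 — H = 0.02149 + j0.145.
Step 5 — Magnitude: |H| = 0.1466 (-16.7 dB); phase: φ = 81.6°.

|H| = 0.1466 (-16.7 dB), φ = 81.6°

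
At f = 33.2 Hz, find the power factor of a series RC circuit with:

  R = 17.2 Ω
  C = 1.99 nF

Step 1 — Angular frequency: ω = 2π·f = 2π·33.2 = 208.6 rad/s.
Step 2 — Component impedances:
  R: Z = R = 17.2 Ω
  C: Z = 1/(jωC) = -j/(ω·C) = 0 - j2.409e+06 Ω
Step 3 — Series combination: Z_total = R + C = 17.2 - j2.409e+06 Ω = 2.409e+06∠-90.0° Ω.
Step 4 — Power factor: PF = cos(φ) = Re(Z)/|Z| = 17.2/2.409e+06 = 7.14e-06.
Step 5 — Type: Im(Z) = -2.409e+06 ⇒ leading (phase φ = -90.0°).

PF = 7.14e-06 (leading, φ = -90.0°)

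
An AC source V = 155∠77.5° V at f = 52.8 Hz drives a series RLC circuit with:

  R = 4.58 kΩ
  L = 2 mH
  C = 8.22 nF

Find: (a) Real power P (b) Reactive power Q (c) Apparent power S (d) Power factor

Step 1 — Angular frequency: ω = 2π·f = 2π·52.8 = 331.8 rad/s.
Step 2 — Component impedances:
  R: Z = R = 4580 Ω
  L: Z = jωL = j·331.8·0.002 = 0 + j0.6635 Ω
  C: Z = 1/(jωC) = -j/(ω·C) = 0 - j3.667e+05 Ω
Step 3 — Series combination: Z_total = R + L + C = 4580 - j3.667e+05 Ω = 3.667e+05∠-89.3° Ω.
Step 4 — Source phasor: V = 155∠77.5° V = 33.55 + j151.3 V.
Step 5 — Current: I = V / Z = -0.0004115 + j9.663e-05 A = 0.0004227∠166.8° A.
Step 6 — Complex power: S = V·I* = 0.0008182 - j0.06551 VA.
Step 7 — Real power: P = Re(S) = 0.0008182 W.
Step 8 — Reactive power: Q = Im(S) = -0.06551 VAR.
Step 9 — Apparent power: |S| = 0.06551 VA.
Step 10 — Power factor: PF = P/|S| = 0.01249 (leading).

(a) P = 0.0008182 W  (b) Q = -0.06551 VAR  (c) S = 0.06551 VA  (d) PF = 0.01249 (leading)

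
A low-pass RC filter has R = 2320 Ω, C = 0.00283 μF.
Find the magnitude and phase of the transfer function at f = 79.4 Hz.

Step 1 — Angular frequency: ω = 2π·79.4 = 498.9 rad/s.
Step 2 — Transfer function: H(jω) = 1/(1 + jωRC).
Step 3 — Denominator: 1 + jωRC = 1 + j·498.9·2320·2.83e-09 = 1 + j0.003275.
Step 4 — H = 1 - j0.003275.
Step 5 — Magnitude: |H| = 1 (-0.0 dB); phase: φ = -0.2°.

|H| = 1 (-0.0 dB), φ = -0.2°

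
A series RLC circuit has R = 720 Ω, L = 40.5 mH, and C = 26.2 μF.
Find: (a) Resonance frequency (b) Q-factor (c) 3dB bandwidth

Step 1 — Resonance: ω₀ = 1/√(LC) = 1/√(0.0405·2.62e-05) = 970.8 rad/s.
Step 2 — f₀ = ω₀/(2π) = 154.5 Hz.
Step 3 — Series Q: Q = ω₀L/R = 970.8·0.0405/720 = 0.05461.
Step 4 — Bandwidth: Δω = ω₀/Q = 1.778e+04 rad/s; BW = Δω/(2π) = 2829 Hz.

(a) f₀ = 154.5 Hz  (b) Q = 0.05461  (c) BW = 2829 Hz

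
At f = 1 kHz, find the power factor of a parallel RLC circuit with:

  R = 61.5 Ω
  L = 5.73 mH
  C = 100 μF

Step 1 — Angular frequency: ω = 2π·f = 2π·1000 = 6283 rad/s.
Step 2 — Component impedances:
  R: Z = R = 61.5 Ω
  L: Z = jωL = j·6283·0.00573 = 0 + j36 Ω
  C: Z = 1/(jωC) = -j/(ω·C) = 0 - j1.592 Ω
Step 3 — Parallel combination: 1/Z_total = 1/R + 1/L + 1/C; Z_total = 0.04505 - j1.664 Ω = 1.665∠-88.4° Ω.
Step 4 — Power factor: PF = cos(φ) = Re(Z)/|Z| = 0.0450525/1.66455 = 0.02707.
Step 5 — Type: Im(Z) = -1.664 ⇒ leading (phase φ = -88.4°).

PF = 0.02707 (leading, φ = -88.4°)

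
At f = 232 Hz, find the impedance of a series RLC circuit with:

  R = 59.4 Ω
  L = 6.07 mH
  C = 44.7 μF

Step 1 — Angular frequency: ω = 2π·f = 2π·232 = 1458 rad/s.
Step 2 — Component impedances:
  R: Z = R = 59.4 Ω
  L: Z = jωL = j·1458·0.00607 = 0 + j8.848 Ω
  C: Z = 1/(jωC) = -j/(ω·C) = 0 - j15.35 Ω
Step 3 — Series combination: Z_total = R + L + C = 59.4 - j6.499 Ω = 59.75∠-6.2° Ω.

Z = 59.4 - j6.499 Ω = 59.75∠-6.2° Ω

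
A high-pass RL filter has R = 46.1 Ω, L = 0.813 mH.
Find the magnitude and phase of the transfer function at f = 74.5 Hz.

Step 1 — Angular frequency: ω = 2π·74.5 = 468.1 rad/s.
Step 2 — Transfer function: H(jω) = jωL/(R + jωL).
Step 3 — Numerator jωL = j·0.3806; denominator R + jωL = 46.1 + j0.3806.
Step 4 — H = 6.814e-05 + j0.008255.
Step 5 — Magnitude: |H| = 0.008255 (-41.7 dB); phase: φ = 89.5°.

|H| = 0.008255 (-41.7 dB), φ = 89.5°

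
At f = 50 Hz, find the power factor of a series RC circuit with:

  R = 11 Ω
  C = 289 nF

Step 1 — Angular frequency: ω = 2π·f = 2π·50 = 314.2 rad/s.
Step 2 — Component impedances:
  R: Z = R = 11 Ω
  C: Z = 1/(jωC) = -j/(ω·C) = 0 - j1.101e+04 Ω
Step 3 — Series combination: Z_total = R + C = 11 - j1.101e+04 Ω = 1.101e+04∠-89.9° Ω.
Step 4 — Power factor: PF = cos(φ) = Re(Z)/|Z| = 11/11014 = 0.0009987.
Step 5 — Type: Im(Z) = -1.101e+04 ⇒ leading (phase φ = -89.9°).

PF = 0.0009987 (leading, φ = -89.9°)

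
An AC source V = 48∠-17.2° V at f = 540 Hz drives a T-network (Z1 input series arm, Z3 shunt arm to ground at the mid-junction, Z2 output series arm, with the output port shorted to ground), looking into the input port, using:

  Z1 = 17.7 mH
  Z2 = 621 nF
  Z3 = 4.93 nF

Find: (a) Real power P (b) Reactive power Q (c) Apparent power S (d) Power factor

Step 1 — Angular frequency: ω = 2π·f = 2π·540 = 3393 rad/s.
Step 2 — Component impedances:
  Z1: Z = jωL = j·3393·0.0177 = 0 + j60.05 Ω
  Z2: Z = 1/(jωC) = -j/(ω·C) = 0 - j474.6 Ω
  Z3: Z = 1/(jωC) = -j/(ω·C) = 0 - j5.978e+04 Ω
Step 3 — With the output port shorted to ground, the output series arm Z2 runs from the junction to ground; the shunt arm Z3 also runs from the junction to ground. They appear in parallel: Z3 || Z2 = 0 - j470.9 Ω.
Step 4 — Series with input arm Z1: Z_in = Z1 + (Z3 || Z2) = 0 - j410.8 Ω = 410.8∠-90.0° Ω.
Step 5 — Source phasor: V = 48∠-17.2° V = 45.85 - j14.19 V.
Step 6 — Current: I = V / Z = 0.03455 + j0.1116 A = 0.1168∠72.8° A.
Step 7 — Complex power: S = V·I* = 0 - j5.608 VA.
Step 8 — Real power: P = Re(S) = 0 W.
Step 9 — Reactive power: Q = Im(S) = -5.608 VAR.
Step 10 — Apparent power: |S| = 5.608 VA.
Step 11 — Power factor: PF = P/|S| = 0 (leading).

(a) P = 0 W  (b) Q = -5.608 VAR  (c) S = 5.608 VA  (d) PF = 0 (leading)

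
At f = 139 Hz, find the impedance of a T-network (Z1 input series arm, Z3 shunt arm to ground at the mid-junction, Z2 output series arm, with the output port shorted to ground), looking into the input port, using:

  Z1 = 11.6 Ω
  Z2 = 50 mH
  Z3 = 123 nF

Step 1 — Angular frequency: ω = 2π·f = 2π·139 = 873.4 rad/s.
Step 2 — Component impedances:
  Z1: Z = R = 11.6 Ω
  Z2: Z = jωL = j·873.4·0.05 = 0 + j43.67 Ω
  Z3: Z = 1/(jωC) = -j/(ω·C) = 0 - j9309 Ω
Step 3 — With the output port shorted to ground, the output series arm Z2 runs from the junction to ground; the shunt arm Z3 also runs from the junction to ground. They appear in parallel: Z3 || Z2 = 0 + j43.87 Ω.
Step 4 — Series with input arm Z1: Z_in = Z1 + (Z3 || Z2) = 11.6 + j43.87 Ω = 45.38∠75.2° Ω.

Z = 11.6 + j43.87 Ω = 45.38∠75.2° Ω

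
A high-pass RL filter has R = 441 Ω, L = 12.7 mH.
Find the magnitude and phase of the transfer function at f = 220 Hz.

Step 1 — Angular frequency: ω = 2π·220 = 1382 rad/s.
Step 2 — Transfer function: H(jω) = jωL/(R + jωL).
Step 3 — Numerator jωL = j·17.56; denominator R + jωL = 441 + j17.56.
Step 4 — H = 0.001582 + j0.03974.
Step 5 — Magnitude: |H| = 0.03978 (-28.0 dB); phase: φ = 87.7°.

|H| = 0.03978 (-28.0 dB), φ = 87.7°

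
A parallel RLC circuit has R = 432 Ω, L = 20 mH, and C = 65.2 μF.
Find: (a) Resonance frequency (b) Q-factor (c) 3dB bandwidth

Step 1 — Resonance: ω₀ = 1/√(LC) = 1/√(0.02·6.52e-05) = 875.7 rad/s.
Step 2 — f₀ = ω₀/(2π) = 139.4 Hz.
Step 3 — Parallel Q: Q = R/(ω₀L) = 432/(875.7·0.02) = 24.67.
Step 4 — Bandwidth: Δω = ω₀/Q = 35.5 rad/s; BW = Δω/(2π) = 5.651 Hz.

(a) f₀ = 139.4 Hz  (b) Q = 24.67  (c) BW = 5.651 Hz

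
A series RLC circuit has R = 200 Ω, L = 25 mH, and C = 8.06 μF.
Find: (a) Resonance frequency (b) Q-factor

Step 1 — Resonance condition Im(Z)=0 gives ω₀ = 1/√(LC).
Step 2 — ω₀ = 1/√(0.025·8.06e-06) = 2228 rad/s.
Step 3 — f₀ = ω₀/(2π) = 354.6 Hz.
Step 4 — Series Q: Q = ω₀L/R = 2228·0.025/200 = 0.2785.

(a) f₀ = 354.6 Hz  (b) Q = 0.2785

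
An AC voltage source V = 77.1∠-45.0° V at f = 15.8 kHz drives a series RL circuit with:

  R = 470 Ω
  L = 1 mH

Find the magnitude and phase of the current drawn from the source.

Step 1 — Angular frequency: ω = 2π·f = 2π·1.58e+04 = 9.927e+04 rad/s.
Step 2 — Component impedances:
  R: Z = R = 470 Ω
  L: Z = jωL = j·9.927e+04·0.001 = 0 + j99.27 Ω
Step 3 — Series combination: Z_total = R + L = 470 + j99.27 Ω = 480.4∠11.9° Ω.
Step 4 — Source phasor: V = 77.1∠-45.0° V = 54.52 - j54.52 V.
Step 5 — Ohm's law: I = V / Z_total = (54.52 - j54.52) / (470 + j99.27) = 0.08759 - j0.1345 A.
Step 6 — Convert to polar: |I| = 0.1605 A, ∠I = -56.9°.

I = 0.1605∠-56.9° A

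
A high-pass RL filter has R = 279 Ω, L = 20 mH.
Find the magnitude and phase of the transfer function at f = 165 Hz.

Step 1 — Angular frequency: ω = 2π·165 = 1037 rad/s.
Step 2 — Transfer function: H(jω) = jωL/(R + jωL).
Step 3 — Numerator jωL = j·20.73; denominator R + jωL = 279 + j20.73.
Step 4 — H = 0.005493 + j0.07391.
Step 5 — Magnitude: |H| = 0.07411 (-22.6 dB); phase: φ = 85.7°.

|H| = 0.07411 (-22.6 dB), φ = 85.7°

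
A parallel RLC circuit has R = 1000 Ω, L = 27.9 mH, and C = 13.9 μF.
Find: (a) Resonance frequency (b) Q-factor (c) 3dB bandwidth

Step 1 — Resonance: ω₀ = 1/√(LC) = 1/√(0.0279·1.39e-05) = 1606 rad/s.
Step 2 — f₀ = ω₀/(2π) = 255.6 Hz.
Step 3 — Parallel Q: Q = R/(ω₀L) = 1000/(1606·0.0279) = 22.32.
Step 4 — Bandwidth: Δω = ω₀/Q = 71.94 rad/s; BW = Δω/(2π) = 11.45 Hz.

(a) f₀ = 255.6 Hz  (b) Q = 22.32  (c) BW = 11.45 Hz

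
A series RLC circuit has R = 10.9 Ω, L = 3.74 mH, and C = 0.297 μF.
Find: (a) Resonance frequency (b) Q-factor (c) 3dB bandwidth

Step 1 — Resonance: ω₀ = 1/√(LC) = 1/√(0.00374·2.97e-07) = 3e+04 rad/s.
Step 2 — f₀ = ω₀/(2π) = 4775 Hz.
Step 3 — Series Q: Q = ω₀L/R = 3e+04·0.00374/10.9 = 10.3.
Step 4 — Bandwidth: Δω = ω₀/Q = 2914 rad/s; BW = Δω/(2π) = 463.8 Hz.

(a) f₀ = 4775 Hz  (b) Q = 10.3  (c) BW = 463.8 Hz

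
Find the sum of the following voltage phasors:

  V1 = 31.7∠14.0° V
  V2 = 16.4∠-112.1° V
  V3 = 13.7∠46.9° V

Step 1 — Convert each phasor to rectangular form:
  V1 = 31.7·(cos(14.0°) + j·sin(14.0°)) = 30.76 + j7.669 V
  V2 = 16.4·(cos(-112.1°) + j·sin(-112.1°)) = -6.17 - j15.2 V
  V3 = 13.7·(cos(46.9°) + j·sin(46.9°)) = 9.361 + j10 V
Step 2 — Sum components: V_total = 33.95 + j2.477 V.
Step 3 — Convert to polar: |V_total| = 34.04 V, ∠V_total = 4.2°.

V_total = 34.04∠4.2° V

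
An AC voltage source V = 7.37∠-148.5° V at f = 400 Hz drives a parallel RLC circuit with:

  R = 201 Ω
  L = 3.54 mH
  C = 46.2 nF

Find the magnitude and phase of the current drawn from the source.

Step 1 — Angular frequency: ω = 2π·f = 2π·400 = 2513 rad/s.
Step 2 — Component impedances:
  R: Z = R = 201 Ω
  L: Z = jωL = j·2513·0.00354 = 0 + j8.897 Ω
  C: Z = 1/(jωC) = -j/(ω·C) = 0 - j8612 Ω
Step 3 — Parallel combination: 1/Z_total = 1/R + 1/L + 1/C; Z_total = 0.3939 + j8.889 Ω = 8.897∠87.5° Ω.
Step 4 — Source phasor: V = 7.37∠-148.5° V = -6.284 - j3.851 V.
Step 5 — Ohm's law: I = V / Z_total = (-6.284 - j3.851) / (0.3939 + j8.889) = -0.4636 + j0.6864 A.
Step 6 — Convert to polar: |I| = 0.8283 A, ∠I = 124.0°.

I = 0.8283∠124.0° A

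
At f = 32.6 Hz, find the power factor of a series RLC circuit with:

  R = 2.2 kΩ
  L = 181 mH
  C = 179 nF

Step 1 — Angular frequency: ω = 2π·f = 2π·32.6 = 204.8 rad/s.
Step 2 — Component impedances:
  R: Z = R = 2200 Ω
  L: Z = jωL = j·204.8·0.181 = 0 + j37.07 Ω
  C: Z = 1/(jωC) = -j/(ω·C) = 0 - j2.727e+04 Ω
Step 3 — Series combination: Z_total = R + L + C = 2200 - j2.724e+04 Ω = 2.733e+04∠-85.4° Ω.
Step 4 — Power factor: PF = cos(φ) = Re(Z)/|Z| = 2200/27326 = 0.08051.
Step 5 — Type: Im(Z) = -2.724e+04 ⇒ leading (phase φ = -85.4°).

PF = 0.08051 (leading, φ = -85.4°)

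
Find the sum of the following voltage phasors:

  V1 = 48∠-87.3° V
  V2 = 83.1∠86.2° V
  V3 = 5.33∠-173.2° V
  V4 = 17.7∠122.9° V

Step 1 — Convert each phasor to rectangular form:
  V1 = 48·(cos(-87.3°) + j·sin(-87.3°)) = 2.261 - j47.95 V
  V2 = 83.1·(cos(86.2°) + j·sin(86.2°)) = 5.507 + j82.92 V
  V3 = 5.33·(cos(-173.2°) + j·sin(-173.2°)) = -5.293 - j0.6311 V
  V4 = 17.7·(cos(122.9°) + j·sin(122.9°)) = -9.614 + j14.86 V
Step 2 — Sum components: V_total = -7.138 + j49.2 V.
Step 3 — Convert to polar: |V_total| = 49.72 V, ∠V_total = 98.3°.

V_total = 49.72∠98.3° V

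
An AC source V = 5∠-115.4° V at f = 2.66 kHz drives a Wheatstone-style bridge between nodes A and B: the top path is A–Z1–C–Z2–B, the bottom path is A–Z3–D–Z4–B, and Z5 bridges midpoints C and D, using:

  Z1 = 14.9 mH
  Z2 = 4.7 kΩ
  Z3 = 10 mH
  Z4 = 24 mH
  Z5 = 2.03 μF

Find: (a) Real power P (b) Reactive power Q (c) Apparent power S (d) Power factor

Step 1 — Angular frequency: ω = 2π·f = 2π·2660 = 1.671e+04 rad/s.
Step 2 — Component impedances:
  Z1: Z = jωL = j·1.671e+04·0.0149 = 0 + j249 Ω
  Z2: Z = R = 4700 Ω
  Z3: Z = jωL = j·1.671e+04·0.01 = 0 + j167.1 Ω
  Z4: Z = jωL = j·1.671e+04·0.024 = 0 + j401.1 Ω
  Z5: Z = 1/(jωC) = -j/(ω·C) = 0 - j29.47 Ω
Step 3 — Bridge requires nodal analysis (the Z5 bridge couples midpoints C and D, so the two paths cannot be reduced to a simple series/parallel combination). Setting node B to ground and injecting 1 A at node A, the 3-node admittance system at A, C, D solves to V_A = Z_AB = 31.9 + j493.5 Ω = 494.5∠86.3° Ω.
Step 4 — Source phasor: V = 5∠-115.4° V = -2.145 - j4.517 V.
Step 5 — Current: I = V / Z = -0.009394 + j0.003739 A = 0.01011∠158.3° A.
Step 6 — Complex power: S = V·I* = 0.00326 + j0.05045 VA.
Step 7 — Real power: P = Re(S) = 0.00326 W.
Step 8 — Reactive power: Q = Im(S) = 0.05045 VAR.
Step 9 — Apparent power: |S| = 0.05055 VA.
Step 10 — Power factor: PF = P/|S| = 0.0645 (lagging).

(a) P = 0.00326 W  (b) Q = 0.05045 VAR  (c) S = 0.05055 VA  (d) PF = 0.0645 (lagging)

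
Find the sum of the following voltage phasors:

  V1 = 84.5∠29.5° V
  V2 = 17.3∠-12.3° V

Step 1 — Convert each phasor to rectangular form:
  V1 = 84.5·(cos(29.5°) + j·sin(29.5°)) = 73.55 + j41.61 V
  V2 = 17.3·(cos(-12.3°) + j·sin(-12.3°)) = 16.9 - j3.685 V
Step 2 — Sum components: V_total = 90.45 + j37.92 V.
Step 3 — Convert to polar: |V_total| = 98.08 V, ∠V_total = 22.7°.

V_total = 98.08∠22.7° V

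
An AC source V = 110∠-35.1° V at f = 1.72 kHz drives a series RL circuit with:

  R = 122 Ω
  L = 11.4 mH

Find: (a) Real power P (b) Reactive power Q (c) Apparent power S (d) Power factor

Step 1 — Angular frequency: ω = 2π·f = 2π·1720 = 1.081e+04 rad/s.
Step 2 — Component impedances:
  R: Z = R = 122 Ω
  L: Z = jωL = j·1.081e+04·0.0114 = 0 + j123.2 Ω
Step 3 — Series combination: Z_total = R + L = 122 + j123.2 Ω = 173.4∠45.3° Ω.
Step 4 — Source phasor: V = 110∠-35.1° V = 90 - j63.25 V.
Step 5 — Current: I = V / Z = 0.106 - j0.6255 A = 0.6344∠-80.4° A.
Step 6 — Complex power: S = V·I* = 49.1 + j49.59 VA.
Step 7 — Real power: P = Re(S) = 49.1 W.
Step 8 — Reactive power: Q = Im(S) = 49.59 VAR.
Step 9 — Apparent power: |S| = 69.79 VA.
Step 10 — Power factor: PF = P/|S| = 0.7036 (lagging).

(a) P = 49.1 W  (b) Q = 49.59 VAR  (c) S = 69.79 VA  (d) PF = 0.7036 (lagging)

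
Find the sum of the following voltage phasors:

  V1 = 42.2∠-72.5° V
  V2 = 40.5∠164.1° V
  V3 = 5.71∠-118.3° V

Step 1 — Convert each phasor to rectangular form:
  V1 = 42.2·(cos(-72.5°) + j·sin(-72.5°)) = 12.69 - j40.25 V
  V2 = 40.5·(cos(164.1°) + j·sin(164.1°)) = -38.95 + j11.1 V
  V3 = 5.71·(cos(-118.3°) + j·sin(-118.3°)) = -2.707 - j5.028 V
Step 2 — Sum components: V_total = -28.97 - j34.18 V.
Step 3 — Convert to polar: |V_total| = 44.8 V, ∠V_total = -130.3°.

V_total = 44.8∠-130.3° V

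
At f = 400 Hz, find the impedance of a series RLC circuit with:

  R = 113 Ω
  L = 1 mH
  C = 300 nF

Step 1 — Angular frequency: ω = 2π·f = 2π·400 = 2513 rad/s.
Step 2 — Component impedances:
  R: Z = R = 113 Ω
  L: Z = jωL = j·2513·0.001 = 0 + j2.513 Ω
  C: Z = 1/(jωC) = -j/(ω·C) = 0 - j1326 Ω
Step 3 — Series combination: Z_total = R + L + C = 113 - j1324 Ω = 1329∠-85.1° Ω.

Z = 113 - j1324 Ω = 1329∠-85.1° Ω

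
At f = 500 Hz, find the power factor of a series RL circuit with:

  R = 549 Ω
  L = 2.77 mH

Step 1 — Angular frequency: ω = 2π·f = 2π·500 = 3142 rad/s.
Step 2 — Component impedances:
  R: Z = R = 549 Ω
  L: Z = jωL = j·3142·0.00277 = 0 + j8.702 Ω
Step 3 — Series combination: Z_total = R + L = 549 + j8.702 Ω = 549.1∠0.9° Ω.
Step 4 — Power factor: PF = cos(φ) = Re(Z)/|Z| = 549/549.07 = 0.9999.
Step 5 — Type: Im(Z) = 8.702 ⇒ lagging (phase φ = 0.9°).

PF = 0.9999 (lagging, φ = 0.9°)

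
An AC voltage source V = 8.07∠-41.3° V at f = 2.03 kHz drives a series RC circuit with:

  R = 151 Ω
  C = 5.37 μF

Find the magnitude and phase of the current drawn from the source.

Step 1 — Angular frequency: ω = 2π·f = 2π·2030 = 1.275e+04 rad/s.
Step 2 — Component impedances:
  R: Z = R = 151 Ω
  C: Z = 1/(jωC) = -j/(ω·C) = 0 - j14.6 Ω
Step 3 — Series combination: Z_total = R + C = 151 - j14.6 Ω = 151.7∠-5.5° Ω.
Step 4 — Source phasor: V = 8.07∠-41.3° V = 6.063 - j5.326 V.
Step 5 — Ohm's law: I = V / Z_total = (6.063 - j5.326) / (151 - j14.6) = 0.04316 - j0.0311 A.
Step 6 — Convert to polar: |I| = 0.0532 A, ∠I = -35.8°.

I = 0.0532∠-35.8° A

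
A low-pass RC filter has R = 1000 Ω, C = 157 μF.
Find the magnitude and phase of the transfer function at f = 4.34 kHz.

Step 1 — Angular frequency: ω = 2π·4340 = 2.727e+04 rad/s.
Step 2 — Transfer function: H(jω) = 1/(1 + jωRC).
Step 3 — Denominator: 1 + jωRC = 1 + j·2.727e+04·1000·0.000157 = 1 + j4281.
Step 4 — H = 5.456e-08 - j0.0002336.
Step 5 — Magnitude: |H| = 0.0002336 (-72.6 dB); phase: φ = -90.0°.

|H| = 0.0002336 (-72.6 dB), φ = -90.0°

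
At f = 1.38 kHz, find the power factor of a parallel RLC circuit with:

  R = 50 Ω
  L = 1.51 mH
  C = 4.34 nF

Step 1 — Angular frequency: ω = 2π·f = 2π·1380 = 8671 rad/s.
Step 2 — Component impedances:
  R: Z = R = 50 Ω
  L: Z = jωL = j·8671·0.00151 = 0 + j13.09 Ω
  C: Z = 1/(jωC) = -j/(ω·C) = 0 - j2.657e+04 Ω
Step 3 — Parallel combination: 1/Z_total = 1/R + 1/L + 1/C; Z_total = 3.211 + j12.26 Ω = 12.67∠75.3° Ω.
Step 4 — Power factor: PF = cos(φ) = Re(Z)/|Z| = 3.211/12.67 = 0.2534.
Step 5 — Type: Im(Z) = 12.26 ⇒ lagging (phase φ = 75.3°).

PF = 0.2534 (lagging, φ = 75.3°)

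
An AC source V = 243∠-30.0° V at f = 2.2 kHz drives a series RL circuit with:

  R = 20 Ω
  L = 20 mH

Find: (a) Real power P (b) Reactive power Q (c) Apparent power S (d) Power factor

Step 1 — Angular frequency: ω = 2π·f = 2π·2200 = 1.382e+04 rad/s.
Step 2 — Component impedances:
  R: Z = R = 20 Ω
  L: Z = jωL = j·1.382e+04·0.02 = 0 + j276.5 Ω
Step 3 — Series combination: Z_total = R + L = 20 + j276.5 Ω = 277.2∠85.9° Ω.
Step 4 — Source phasor: V = 243∠-30.0° V = 210.4 - j121.5 V.
Step 5 — Current: I = V / Z = -0.3824 - j0.7889 A = 0.8767∠-115.9° A.
Step 6 — Complex power: S = V·I* = 15.37 + j212.5 VA.
Step 7 — Real power: P = Re(S) = 15.37 W.
Step 8 — Reactive power: Q = Im(S) = 212.5 VAR.
Step 9 — Apparent power: |S| = 213 VA.
Step 10 — Power factor: PF = P/|S| = 0.07215 (lagging).

(a) P = 15.37 W  (b) Q = 212.5 VAR  (c) S = 213 VA  (d) PF = 0.07215 (lagging)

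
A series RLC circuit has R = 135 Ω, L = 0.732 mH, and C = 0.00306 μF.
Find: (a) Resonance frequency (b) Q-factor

Step 1 — Resonance condition Im(Z)=0 gives ω₀ = 1/√(LC).
Step 2 — ω₀ = 1/√(0.000732·3.06e-09) = 6.682e+05 rad/s.
Step 3 — f₀ = ω₀/(2π) = 1.063e+05 Hz.
Step 4 — Series Q: Q = ω₀L/R = 6.682e+05·0.000732/135 = 3.623.

(a) f₀ = 1.063e+05 Hz  (b) Q = 3.623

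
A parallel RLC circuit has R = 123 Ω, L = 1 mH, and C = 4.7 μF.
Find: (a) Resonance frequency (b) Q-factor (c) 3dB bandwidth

Step 1 — Resonance: ω₀ = 1/√(LC) = 1/√(0.001·4.7e-06) = 1.459e+04 rad/s.
Step 2 — f₀ = ω₀/(2π) = 2322 Hz.
Step 3 — Parallel Q: Q = R/(ω₀L) = 123/(1.459e+04·0.001) = 8.432.
Step 4 — Bandwidth: Δω = ω₀/Q = 1730 rad/s; BW = Δω/(2π) = 275.3 Hz.

(a) f₀ = 2322 Hz  (b) Q = 8.432  (c) BW = 275.3 Hz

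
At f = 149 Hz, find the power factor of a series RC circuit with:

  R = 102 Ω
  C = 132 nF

Step 1 — Angular frequency: ω = 2π·f = 2π·149 = 936.2 rad/s.
Step 2 — Component impedances:
  R: Z = R = 102 Ω
  C: Z = 1/(jωC) = -j/(ω·C) = 0 - j8092 Ω
Step 3 — Series combination: Z_total = R + C = 102 - j8092 Ω = 8093∠-89.3° Ω.
Step 4 — Power factor: PF = cos(φ) = Re(Z)/|Z| = 102/8093 = 0.0126.
Step 5 — Type: Im(Z) = -8092 ⇒ leading (phase φ = -89.3°).

PF = 0.0126 (leading, φ = -89.3°)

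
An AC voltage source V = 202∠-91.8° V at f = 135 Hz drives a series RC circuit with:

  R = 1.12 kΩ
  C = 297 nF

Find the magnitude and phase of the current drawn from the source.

Step 1 — Angular frequency: ω = 2π·f = 2π·135 = 848.2 rad/s.
Step 2 — Component impedances:
  R: Z = R = 1120 Ω
  C: Z = 1/(jωC) = -j/(ω·C) = 0 - j3969 Ω
Step 3 — Series combination: Z_total = R + C = 1120 - j3969 Ω = 4124∠-74.2° Ω.
Step 4 — Source phasor: V = 202∠-91.8° V = -6.345 - j201.9 V.
Step 5 — Ohm's law: I = V / Z_total = (-6.345 - j201.9) / (1120 - j3969) = 0.0467 - j0.01477 A.
Step 6 — Convert to polar: |I| = 0.04898 A, ∠I = -17.6°.

I = 0.04898∠-17.6° A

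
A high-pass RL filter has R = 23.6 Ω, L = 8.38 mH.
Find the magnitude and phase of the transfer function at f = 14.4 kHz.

Step 1 — Angular frequency: ω = 2π·1.44e+04 = 9.048e+04 rad/s.
Step 2 — Transfer function: H(jω) = jωL/(R + jωL).
Step 3 — Numerator jωL = j·758.2; denominator R + jωL = 23.6 + j758.2.
Step 4 — H = 0.999 + j0.0311.
Step 5 — Magnitude: |H| = 0.9995 (-0.0 dB); phase: φ = 1.8°.

|H| = 0.9995 (-0.0 dB), φ = 1.8°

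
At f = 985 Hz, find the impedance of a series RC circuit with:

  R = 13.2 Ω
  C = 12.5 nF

Step 1 — Angular frequency: ω = 2π·f = 2π·985 = 6189 rad/s.
Step 2 — Component impedances:
  R: Z = R = 13.2 Ω
  C: Z = 1/(jωC) = -j/(ω·C) = 0 - j1.293e+04 Ω
Step 3 — Series combination: Z_total = R + C = 13.2 - j1.293e+04 Ω = 1.293e+04∠-89.9° Ω.

Z = 13.2 - j1.293e+04 Ω = 1.293e+04∠-89.9° Ω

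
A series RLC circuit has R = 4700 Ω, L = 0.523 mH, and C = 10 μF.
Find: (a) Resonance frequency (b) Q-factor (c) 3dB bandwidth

Step 1 — Resonance: ω₀ = 1/√(LC) = 1/√(0.000523·1e-05) = 1.383e+04 rad/s.
Step 2 — f₀ = ω₀/(2π) = 2201 Hz.
Step 3 — Series Q: Q = ω₀L/R = 1.383e+04·0.000523/4700 = 0.001539.
Step 4 — Bandwidth: Δω = ω₀/Q = 8.987e+06 rad/s; BW = Δω/(2π) = 1.43e+06 Hz.

(a) f₀ = 2201 Hz  (b) Q = 0.001539  (c) BW = 1.43e+06 Hz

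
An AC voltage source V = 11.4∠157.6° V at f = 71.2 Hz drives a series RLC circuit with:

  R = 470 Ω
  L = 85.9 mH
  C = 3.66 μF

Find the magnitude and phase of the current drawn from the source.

Step 1 — Angular frequency: ω = 2π·f = 2π·71.2 = 447.4 rad/s.
Step 2 — Component impedances:
  R: Z = R = 470 Ω
  L: Z = jωL = j·447.4·0.0859 = 0 + j38.43 Ω
  C: Z = 1/(jωC) = -j/(ω·C) = 0 - j610.7 Ω
Step 3 — Series combination: Z_total = R + L + C = 470 - j572.3 Ω = 740.6∠-50.6° Ω.
Step 4 — Source phasor: V = 11.4∠157.6° V = -10.54 + j4.344 V.
Step 5 — Ohm's law: I = V / Z_total = (-10.54 + j4.344) / (470 - j572.3) = -0.01357 - j0.007276 A.
Step 6 — Convert to polar: |I| = 0.01539 A, ∠I = -151.8°.

I = 0.01539∠-151.8° A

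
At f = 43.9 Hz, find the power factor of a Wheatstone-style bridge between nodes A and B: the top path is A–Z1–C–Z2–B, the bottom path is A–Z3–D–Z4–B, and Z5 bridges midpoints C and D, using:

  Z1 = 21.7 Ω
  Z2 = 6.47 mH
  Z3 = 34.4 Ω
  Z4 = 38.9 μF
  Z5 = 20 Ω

Step 1 — Angular frequency: ω = 2π·f = 2π·43.9 = 275.8 rad/s.
Step 2 — Component impedances:
  Z1: Z = R = 21.7 Ω
  Z2: Z = jωL = j·275.8·0.00647 = 0 + j1.785 Ω
  Z3: Z = R = 34.4 Ω
  Z4: Z = 1/(jωC) = -j/(ω·C) = 0 - j93.2 Ω
  Z5: Z = R = 20 Ω
Step 3 — Bridge requires nodal analysis (the Z5 bridge couples midpoints C and D, so the two paths cannot be reduced to a simple series/parallel combination). Setting node B to ground and injecting 1 A at node A, the 3-node admittance system at A, C, D solves to V_A = Z_AB = 15.68 + j1.437 Ω = 15.74∠5.2° Ω.
Step 4 — Power factor: PF = cos(φ) = Re(Z)/|Z| = 15.6788/15.7445 = 0.9958.
Step 5 — Type: Im(Z) = 1.437 ⇒ lagging (phase φ = 5.2°).

PF = 0.9958 (lagging, φ = 5.2°)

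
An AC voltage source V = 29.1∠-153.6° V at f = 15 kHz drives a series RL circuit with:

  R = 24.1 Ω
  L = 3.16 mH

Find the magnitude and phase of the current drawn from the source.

Step 1 — Angular frequency: ω = 2π·f = 2π·1.5e+04 = 9.425e+04 rad/s.
Step 2 — Component impedances:
  R: Z = R = 24.1 Ω
  L: Z = jωL = j·9.425e+04·0.00316 = 0 + j297.8 Ω
Step 3 — Series combination: Z_total = R + L = 24.1 + j297.8 Ω = 298.8∠85.4° Ω.
Step 4 — Source phasor: V = 29.1∠-153.6° V = -26.07 - j12.94 V.
Step 5 — Ohm's law: I = V / Z_total = (-26.07 - j12.94) / (24.1 + j297.8) = -0.0502 + j0.08346 A.
Step 6 — Convert to polar: |I| = 0.09739 A, ∠I = 121.0°.

I = 0.09739∠121.0° A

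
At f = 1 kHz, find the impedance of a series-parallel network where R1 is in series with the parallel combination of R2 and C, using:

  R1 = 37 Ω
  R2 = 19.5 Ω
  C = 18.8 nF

Step 1 — Angular frequency: ω = 2π·f = 2π·1000 = 6283 rad/s.
Step 2 — Component impedances:
  R1: Z = R = 37 Ω
  R2: Z = R = 19.5 Ω
  C: Z = 1/(jωC) = -j/(ω·C) = 0 - j8466 Ω
Step 3 — Parallel branch: R2 || C = 1/(1/R2 + 1/C) = 19.5 - j0.04492 Ω.
Step 4 — Series with R1: Z_total = R1 + (R2 || C) = 56.5 - j0.04492 Ω = 56.5∠-0.0° Ω.

Z = 56.5 - j0.04492 Ω = 56.5∠-0.0° Ω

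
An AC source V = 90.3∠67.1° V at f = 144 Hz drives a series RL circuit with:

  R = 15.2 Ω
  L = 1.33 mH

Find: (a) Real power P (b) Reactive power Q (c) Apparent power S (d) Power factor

Step 1 — Angular frequency: ω = 2π·f = 2π·144 = 904.8 rad/s.
Step 2 — Component impedances:
  R: Z = R = 15.2 Ω
  L: Z = jωL = j·904.8·0.00133 = 0 + j1.203 Ω
Step 3 — Series combination: Z_total = R + L = 15.2 + j1.203 Ω = 15.25∠4.5° Ω.
Step 4 — Source phasor: V = 90.3∠67.1° V = 35.14 + j83.18 V.
Step 5 — Current: I = V / Z = 2.728 + j5.257 A = 5.922∠62.6° A.
Step 6 — Complex power: S = V·I* = 533.1 + j42.21 VA.
Step 7 — Real power: P = Re(S) = 533.1 W.
Step 8 — Reactive power: Q = Im(S) = 42.21 VAR.
Step 9 — Apparent power: |S| = 534.8 VA.
Step 10 — Power factor: PF = P/|S| = 0.9969 (lagging).

(a) P = 533.1 W  (b) Q = 42.21 VAR  (c) S = 534.8 VA  (d) PF = 0.9969 (lagging)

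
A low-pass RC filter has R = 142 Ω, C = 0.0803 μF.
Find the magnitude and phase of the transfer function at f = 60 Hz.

Step 1 — Angular frequency: ω = 2π·60 = 377 rad/s.
Step 2 — Transfer function: H(jω) = 1/(1 + jωRC).
Step 3 — Denominator: 1 + jωRC = 1 + j·377·142·8.03e-08 = 1 + j0.004299.
Step 4 — H = 1 - j0.004299.
Step 5 — Magnitude: |H| = 1 (-0.0 dB); phase: φ = -0.2°.

|H| = 1 (-0.0 dB), φ = -0.2°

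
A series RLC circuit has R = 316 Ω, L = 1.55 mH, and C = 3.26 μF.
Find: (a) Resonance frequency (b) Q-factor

Step 1 — Resonance condition Im(Z)=0 gives ω₀ = 1/√(LC).
Step 2 — ω₀ = 1/√(0.00155·3.26e-06) = 1.407e+04 rad/s.
Step 3 — f₀ = ω₀/(2π) = 2239 Hz.
Step 4 — Series Q: Q = ω₀L/R = 1.407e+04·0.00155/316 = 0.069.

(a) f₀ = 2239 Hz  (b) Q = 0.069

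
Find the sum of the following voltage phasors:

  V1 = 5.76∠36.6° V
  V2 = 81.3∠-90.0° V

Step 1 — Convert each phasor to rectangular form:
  V1 = 5.76·(cos(36.6°) + j·sin(36.6°)) = 4.624 + j3.434 V
  V2 = 81.3·(cos(-90.0°) + j·sin(-90.0°)) = 0 - j81.3 V
Step 2 — Sum components: V_total = 4.624 - j77.87 V.
Step 3 — Convert to polar: |V_total| = 78 V, ∠V_total = -86.6°.

V_total = 78∠-86.6° V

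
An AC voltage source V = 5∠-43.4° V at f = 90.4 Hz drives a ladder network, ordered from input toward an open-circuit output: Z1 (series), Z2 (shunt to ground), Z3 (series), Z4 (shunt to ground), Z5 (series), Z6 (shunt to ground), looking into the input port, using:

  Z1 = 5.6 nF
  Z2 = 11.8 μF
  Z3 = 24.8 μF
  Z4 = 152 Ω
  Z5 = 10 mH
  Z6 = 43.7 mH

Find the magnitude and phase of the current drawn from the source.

Step 1 — Angular frequency: ω = 2π·f = 2π·90.4 = 568 rad/s.
Step 2 — Component impedances:
  Z1: Z = 1/(jωC) = -j/(ω·C) = 0 - j3.144e+05 Ω
  Z2: Z = 1/(jωC) = -j/(ω·C) = 0 - j149.2 Ω
  Z3: Z = 1/(jωC) = -j/(ω·C) = 0 - j70.99 Ω
  Z4: Z = R = 152 Ω
  Z5: Z = jωL = j·568·0.01 = 0 + j5.68 Ω
  Z6: Z = jωL = j·568·0.0437 = 0 + j24.82 Ω
Step 3 — Ladder network (open output): work backward from the far end, alternating series and parallel combinations. Z_in = 3.592 - j3.144e+05 Ω = 3.144e+05∠-90.0° Ω.
Step 4 — Source phasor: V = 5∠-43.4° V = 3.633 - j3.435 V.
Step 5 — Ohm's law: I = V / Z_total = (3.633 - j3.435) / (3.592 - j3.144e+05) = 1.093e-05 + j1.155e-05 A.
Step 6 — Convert to polar: |I| = 1.59e-05 A, ∠I = 46.6°.

I = 1.59e-05∠46.6° A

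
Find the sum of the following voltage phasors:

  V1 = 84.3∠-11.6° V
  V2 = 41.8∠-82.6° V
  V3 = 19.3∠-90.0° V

Step 1 — Convert each phasor to rectangular form:
  V1 = 84.3·(cos(-11.6°) + j·sin(-11.6°)) = 82.58 - j16.95 V
  V2 = 41.8·(cos(-82.6°) + j·sin(-82.6°)) = 5.384 - j41.45 V
  V3 = 19.3·(cos(-90.0°) + j·sin(-90.0°)) = 0 - j19.3 V
Step 2 — Sum components: V_total = 87.96 - j77.7 V.
Step 3 — Convert to polar: |V_total| = 117.4 V, ∠V_total = -41.5°.

V_total = 117.4∠-41.5° V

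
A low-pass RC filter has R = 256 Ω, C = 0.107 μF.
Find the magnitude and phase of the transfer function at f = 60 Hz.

Step 1 — Angular frequency: ω = 2π·60 = 377 rad/s.
Step 2 — Transfer function: H(jω) = 1/(1 + jωRC).
Step 3 — Denominator: 1 + jωRC = 1 + j·377·256·1.07e-07 = 1 + j0.01033.
Step 4 — H = 0.9999 - j0.01033.
Step 5 — Magnitude: |H| = 0.9999 (-0.0 dB); phase: φ = -0.6°.

|H| = 0.9999 (-0.0 dB), φ = -0.6°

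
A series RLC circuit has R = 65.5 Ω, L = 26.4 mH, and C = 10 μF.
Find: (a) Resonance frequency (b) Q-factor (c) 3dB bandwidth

Step 1 — Resonance: ω₀ = 1/√(LC) = 1/√(0.0264·1e-05) = 1946 rad/s.
Step 2 — f₀ = ω₀/(2π) = 309.8 Hz.
Step 3 — Series Q: Q = ω₀L/R = 1946·0.0264/65.5 = 0.7844.
Step 4 — Bandwidth: Δω = ω₀/Q = 2481 rad/s; BW = Δω/(2π) = 394.9 Hz.

(a) f₀ = 309.8 Hz  (b) Q = 0.7844  (c) BW = 394.9 Hz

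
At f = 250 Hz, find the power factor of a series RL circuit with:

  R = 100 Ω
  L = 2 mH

Step 1 — Angular frequency: ω = 2π·f = 2π·250 = 1571 rad/s.
Step 2 — Component impedances:
  R: Z = R = 100 Ω
  L: Z = jωL = j·1571·0.002 = 0 + j3.142 Ω
Step 3 — Series combination: Z_total = R + L = 100 + j3.142 Ω = 100∠1.8° Ω.
Step 4 — Power factor: PF = cos(φ) = Re(Z)/|Z| = 100/100.05 = 0.9995.
Step 5 — Type: Im(Z) = 3.142 ⇒ lagging (phase φ = 1.8°).

PF = 0.9995 (lagging, φ = 1.8°)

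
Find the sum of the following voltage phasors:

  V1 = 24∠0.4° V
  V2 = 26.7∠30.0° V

Step 1 — Convert each phasor to rectangular form:
  V1 = 24·(cos(0.4°) + j·sin(0.4°)) = 24 + j0.1676 V
  V2 = 26.7·(cos(30.0°) + j·sin(30.0°)) = 23.12 + j13.35 V
Step 2 — Sum components: V_total = 47.12 + j13.52 V.
Step 3 — Convert to polar: |V_total| = 49.02 V, ∠V_total = 16.0°.

V_total = 49.02∠16.0° V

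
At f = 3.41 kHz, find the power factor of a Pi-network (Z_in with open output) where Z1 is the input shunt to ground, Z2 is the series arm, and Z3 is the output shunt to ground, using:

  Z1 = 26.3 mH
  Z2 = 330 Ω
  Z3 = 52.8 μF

Step 1 — Angular frequency: ω = 2π·f = 2π·3410 = 2.143e+04 rad/s.
Step 2 — Component impedances:
  Z1: Z = jωL = j·2.143e+04·0.0263 = 0 + j563.5 Ω
  Z2: Z = R = 330 Ω
  Z3: Z = 1/(jωC) = -j/(ω·C) = 0 - j0.884 Ω
Step 3 — With open output, the series arm Z2 and the output shunt Z3 appear in series to ground: Z2 + Z3 = 330 - j0.884 Ω.
Step 4 — Parallel with input shunt Z1: Z_in = Z1 || (Z2 + Z3) = 246.3 + j143.6 Ω = 285.1∠30.2° Ω.
Step 5 — Power factor: PF = cos(φ) = Re(Z)/|Z| = 246.3/285.1 = 0.8639.
Step 6 — Type: Im(Z) = 143.6 ⇒ lagging (phase φ = 30.2°).

PF = 0.8639 (lagging, φ = 30.2°)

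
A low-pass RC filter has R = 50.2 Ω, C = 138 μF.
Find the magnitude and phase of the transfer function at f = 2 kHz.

Step 1 — Angular frequency: ω = 2π·2000 = 1.257e+04 rad/s.
Step 2 — Transfer function: H(jω) = 1/(1 + jωRC).
Step 3 — Denominator: 1 + jωRC = 1 + j·1.257e+04·50.2·0.000138 = 1 + j87.05.
Step 4 — H = 0.0001319 - j0.01149.
Step 5 — Magnitude: |H| = 0.01149 (-38.8 dB); phase: φ = -89.3°.

|H| = 0.01149 (-38.8 dB), φ = -89.3°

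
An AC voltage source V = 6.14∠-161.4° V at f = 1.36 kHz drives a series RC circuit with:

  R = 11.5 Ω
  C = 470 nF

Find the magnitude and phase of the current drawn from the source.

Step 1 — Angular frequency: ω = 2π·f = 2π·1360 = 8545 rad/s.
Step 2 — Component impedances:
  R: Z = R = 11.5 Ω
  C: Z = 1/(jωC) = -j/(ω·C) = 0 - j249 Ω
Step 3 — Series combination: Z_total = R + C = 11.5 - j249 Ω = 249.3∠-87.4° Ω.
Step 4 — Source phasor: V = 6.14∠-161.4° V = -5.819 - j1.958 V.
Step 5 — Ohm's law: I = V / Z_total = (-5.819 - j1.958) / (11.5 - j249) = 0.006771 - j0.02368 A.
Step 6 — Convert to polar: |I| = 0.02463 A, ∠I = -74.0°.

I = 0.02463∠-74.0° A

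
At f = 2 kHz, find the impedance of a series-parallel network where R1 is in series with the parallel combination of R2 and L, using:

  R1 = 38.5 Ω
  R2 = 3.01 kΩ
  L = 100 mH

Step 1 — Angular frequency: ω = 2π·f = 2π·2000 = 1.257e+04 rad/s.
Step 2 — Component impedances:
  R1: Z = R = 38.5 Ω
  R2: Z = R = 3010 Ω
  L: Z = jωL = j·1.257e+04·0.1 = 0 + j1257 Ω
Step 3 — Parallel branch: R2 || L = 1/(1/R2 + 1/L) = 446.8 + j1070 Ω.
Step 4 — Series with R1: Z_total = R1 + (R2 || L) = 485.3 + j1070 Ω = 1175∠65.6° Ω.

Z = 485.3 + j1070 Ω = 1175∠65.6° Ω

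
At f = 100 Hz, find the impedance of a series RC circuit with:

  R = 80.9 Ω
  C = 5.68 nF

Step 1 — Angular frequency: ω = 2π·f = 2π·100 = 628.3 rad/s.
Step 2 — Component impedances:
  R: Z = R = 80.9 Ω
  C: Z = 1/(jωC) = -j/(ω·C) = 0 - j2.802e+05 Ω
Step 3 — Series combination: Z_total = R + C = 80.9 - j2.802e+05 Ω = 2.802e+05∠-90.0° Ω.

Z = 80.9 - j2.802e+05 Ω = 2.802e+05∠-90.0° Ω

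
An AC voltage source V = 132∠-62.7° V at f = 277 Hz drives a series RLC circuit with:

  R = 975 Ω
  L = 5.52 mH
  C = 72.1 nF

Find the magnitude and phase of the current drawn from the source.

Step 1 — Angular frequency: ω = 2π·f = 2π·277 = 1740 rad/s.
Step 2 — Component impedances:
  R: Z = R = 975 Ω
  L: Z = jωL = j·1740·0.00552 = 0 + j9.607 Ω
  C: Z = 1/(jωC) = -j/(ω·C) = 0 - j7969 Ω
Step 3 — Series combination: Z_total = R + L + C = 975 - j7959 Ω = 8019∠-83.0° Ω.
Step 4 — Source phasor: V = 132∠-62.7° V = 60.54 - j117.3 V.
Step 5 — Ohm's law: I = V / Z_total = (60.54 - j117.3) / (975 - j7959) = 0.01544 + j0.005715 A.
Step 6 — Convert to polar: |I| = 0.01646 A, ∠I = 20.3°.

I = 0.01646∠20.3° A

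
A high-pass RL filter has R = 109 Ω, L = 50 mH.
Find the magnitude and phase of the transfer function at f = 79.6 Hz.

Step 1 — Angular frequency: ω = 2π·79.6 = 500.1 rad/s.
Step 2 — Transfer function: H(jω) = jωL/(R + jωL).
Step 3 — Numerator jωL = j·25.01; denominator R + jωL = 109 + j25.01.
Step 4 — H = 0.05 + j0.218.
Step 5 — Magnitude: |H| = 0.2236 (-13.0 dB); phase: φ = 77.1°.

|H| = 0.2236 (-13.0 dB), φ = 77.1°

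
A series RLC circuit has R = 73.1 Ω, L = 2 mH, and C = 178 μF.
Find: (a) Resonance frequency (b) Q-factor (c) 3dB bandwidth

Step 1 — Resonance: ω₀ = 1/√(LC) = 1/√(0.002·0.000178) = 1676 rad/s.
Step 2 — f₀ = ω₀/(2π) = 266.7 Hz.
Step 3 — Series Q: Q = ω₀L/R = 1676·0.002/73.1 = 0.04586.
Step 4 — Bandwidth: Δω = ω₀/Q = 3.655e+04 rad/s; BW = Δω/(2π) = 5817 Hz.

(a) f₀ = 266.7 Hz  (b) Q = 0.04586  (c) BW = 5817 Hz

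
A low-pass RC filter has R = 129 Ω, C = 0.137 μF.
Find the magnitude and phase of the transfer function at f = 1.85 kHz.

Step 1 — Angular frequency: ω = 2π·1850 = 1.162e+04 rad/s.
Step 2 — Transfer function: H(jω) = 1/(1 + jωRC).
Step 3 — Denominator: 1 + jωRC = 1 + j·1.162e+04·129·1.37e-07 = 1 + j0.2054.
Step 4 — H = 0.9595 - j0.1971.
Step 5 — Magnitude: |H| = 0.9795 (-0.2 dB); phase: φ = -11.6°.

|H| = 0.9795 (-0.2 dB), φ = -11.6°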